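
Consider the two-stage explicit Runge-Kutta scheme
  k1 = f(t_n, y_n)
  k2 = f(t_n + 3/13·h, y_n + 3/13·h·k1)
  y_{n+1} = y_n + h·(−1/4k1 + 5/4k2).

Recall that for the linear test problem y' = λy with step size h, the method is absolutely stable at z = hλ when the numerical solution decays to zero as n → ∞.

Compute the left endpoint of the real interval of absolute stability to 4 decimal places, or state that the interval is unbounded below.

left endpoint -3.4667.

With y'=λy (z=hλ):
  k1=λy_n ⇒ h·k1=z·y_n;  k2=λ(1+3/13z)y_n ⇒ h·k2=z(1+3/13z)y_n
  y_{n+1}/y_n = 1 − 1/4z + 5/4z(1+3/13z) = 1 + z + 15/52z²
  so R(z) = 1 + z + 15/52z².

Need |R(x)|<1, x<0.
x=-0.32: |R|=0.7095
R=1: x+15/52x²=0 ⇒ x=−52/15=-3.4667; min R=1−1/(4·15/52)=0.1333>−1
Confirm numerically:
  x=-2.374: |R|=0.25173 <1
  x=-2.366: |R|=0.24879 <1
  x=-1.433: |R|=0.15935 <1
  x=-3.905: |R|=1.49376 >1
  x=-3.781: |R|=1.34283 >1
  x=-3.516: |R|=1.05004 >1
Stable set (-3.4667, 0).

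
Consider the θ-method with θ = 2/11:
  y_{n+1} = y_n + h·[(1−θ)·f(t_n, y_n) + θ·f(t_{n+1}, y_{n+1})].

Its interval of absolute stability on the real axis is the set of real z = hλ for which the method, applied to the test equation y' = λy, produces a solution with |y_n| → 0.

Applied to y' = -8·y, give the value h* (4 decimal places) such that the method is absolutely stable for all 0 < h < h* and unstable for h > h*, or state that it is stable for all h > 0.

Set f=λy, z=hλ:
  y_{n+1} = y_n + z·[9/11·y_n + 2/11·y_{n+1}] ⇒ (1 − 2/11z)y_{n+1} = (1 + 9/11z)y_n
  R(z) = (1 + 9/11z)/(1 − 2/11z).

Need |R(x)|<1, x<0.
x=-0.94: |R|=0.1972
R=−1: 1+9/11x = −1+2/11x ⇒ -7/11x=2 ⇒ x=2/(-7/11)=-3.1429
Confirm numerically:
  x=-2.881: |R|=0.89065 <1
  x=-2.233: |R|=0.58819 <1
  x=-1.294: |R|=0.04754 <1
  x=-3.458: |R|=1.12313 >1
  x=-3.409: |R|=1.10456 >1
  x=-3.283: |R|=1.05585 >1
Interval (-3.1429, 0).

(-3.1429,0); λ=-8 ⇒ h* = (22/7)/8 = 0.3929.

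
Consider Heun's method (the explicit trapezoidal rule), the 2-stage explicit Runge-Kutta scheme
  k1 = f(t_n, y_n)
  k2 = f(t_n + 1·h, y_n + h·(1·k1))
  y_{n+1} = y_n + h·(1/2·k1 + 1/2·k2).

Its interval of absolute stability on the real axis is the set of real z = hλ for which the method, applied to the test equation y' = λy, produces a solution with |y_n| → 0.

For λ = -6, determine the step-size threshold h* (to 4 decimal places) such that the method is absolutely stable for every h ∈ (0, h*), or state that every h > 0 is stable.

(-2.0000,0); λ=-6 ⇒ h* = 0.3333.

Test eqn y'=λy, z=hλ:
  order 2, 2-stage ⇒ R(z)=1+z+z^2/2
  (e.g. R(-1.09)=0.50405, |R|=0.50405)

Solve |R(x)|<1 on ℝ⁻.
x=-1.09: |R|=0.5040
|R(-2.38)|=1.4522 |R(-2.01)|=1.0100 |R(-1.34)|=0.5578
Bisect:
  x_lo=-2.8319 |R|=2.1780  x_hi=-0.0871 |R|=0.9167
  mid=-1.45952 |R|=0.60558 →hi
  mid=-2.14573 |R|=1.15635 →lo
  mid=-1.80263 |R|=0.82211 →hi
  mid=-1.97418 |R|=0.97451 →hi
  mid=-2.05996 |R|=1.06175 →lo
  mid=-2.01707 |R|=1.01721 →lo
  mid=-1.99562 |R|=0.99563 →hi
  mid=-2.00635 |R|=1.00637 →lo
  mid=-2.00099 |R|=1.00099 →lo
  ...
  [-2.00015,-1.99998] ⇒ x*=-2.0000
Interval (-2.0000, 0).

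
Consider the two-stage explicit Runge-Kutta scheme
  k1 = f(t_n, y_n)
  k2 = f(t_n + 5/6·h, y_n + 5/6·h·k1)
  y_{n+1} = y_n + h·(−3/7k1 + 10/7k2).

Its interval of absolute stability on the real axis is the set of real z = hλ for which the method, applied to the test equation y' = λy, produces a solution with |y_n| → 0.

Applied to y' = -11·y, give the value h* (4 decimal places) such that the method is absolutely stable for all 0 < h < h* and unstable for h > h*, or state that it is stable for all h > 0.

With y'=λy (z=hλ):
  k1=λy_n ⇒ h·k1=z·y_n;  k2=λ(1+5/6z)y_n ⇒ h·k2=z(1+5/6z)y_n
  y_{n+1}/y_n = 1 − 3/7z + 10/7z(1+5/6z) = 1 + z + 25/21z²
  R(z) = 1 + z + 25/21z².

Boundary: |R(x)|=1, x<0.
x=-1.57: |R|=2.3644
R=1: x+25/21x²=0 ⇒ x=−21/25=-0.8400; min R=1−1/(4·25/21)=0.7900>−1
Confirm numerically:
  x=-0.725: |R|=0.90074 <1
  x=-0.607: |R|=0.83163 <1
  x=-0.533: |R|=0.80520 <1
  x=-1.192: |R|=1.49950 >1
  x=-1.189: |R|=1.49400 >1
So |R|<1 on (-0.8400, 0).

(-0.8400,0); λ=-11 ⇒ h* = (21/25)/11 = 0.0764.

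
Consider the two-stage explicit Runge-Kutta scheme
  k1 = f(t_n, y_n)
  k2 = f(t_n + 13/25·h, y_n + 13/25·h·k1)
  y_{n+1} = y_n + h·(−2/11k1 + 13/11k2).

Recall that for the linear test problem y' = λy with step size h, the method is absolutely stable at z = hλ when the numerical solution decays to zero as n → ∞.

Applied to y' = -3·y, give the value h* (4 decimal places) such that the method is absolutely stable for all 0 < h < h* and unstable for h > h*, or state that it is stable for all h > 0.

On y'=λy, z=hλ:
  k1=λy_n ⇒ h·k1=z·y_n;  k2=λ(1+13/25z)y_n ⇒ h·k2=z(1+13/25z)y_n
  y_{n+1}/y_n = 1 − 2/11z + 13/11z(1+13/25z) = 1 + z + 169/275z²
  so R(z) = 1 + z + 169/275z².

Solve |R(x)|<1 on ℝ⁻.
x=-1.58: |R|=0.9542
R=1: x+169/275x²=0 ⇒ x=−275/169=-1.6272; min R=1−1/(4·169/275)=0.5932>−1
Confirm numerically:
  x=-1.475: |R|=0.86202 <1
  x=-1.337: |R|=0.76154 <1
  x=-0.931: |R|=0.60166 <1
  x=-2.182: |R|=1.74393 >1
  x=-2.061: |R|=1.54942 >1
Stable set (-1.6272, 0).

(-1.6272,0); λ=-3 ⇒ h* = (275/169)/3 = 0.5424.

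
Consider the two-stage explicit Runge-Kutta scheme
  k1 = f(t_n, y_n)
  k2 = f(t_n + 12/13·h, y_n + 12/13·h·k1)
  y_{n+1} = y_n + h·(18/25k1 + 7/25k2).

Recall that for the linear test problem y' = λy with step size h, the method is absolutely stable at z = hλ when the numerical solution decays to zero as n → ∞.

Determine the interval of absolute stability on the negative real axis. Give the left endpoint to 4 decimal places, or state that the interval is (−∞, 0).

Test eqn y'=λy, z=hλ:
  k1=λy_n ⇒ h·k1=z·y_n;  k2=λ(1+12/13z)y_n ⇒ h·k2=z(1+12/13z)y_n
  y_{n+1}/y_n = 1 + 18/25z + 7/25z(1+12/13z) = 1 + z + 84/325z²
  ⇒ R(z) = 1 + z + 84/325z².

Need |R(x)|<1, x<0.
x=-0.64: |R|=0.4659
R=1: x+84/325x²=0 ⇒ x=−325/84=-3.8690; min R=1−1/(4·84/325)=0.0327>−1
Confirm numerically:
  x=-3.443: |R|=0.62087 <1
  x=-3.352: |R|=0.55205 <1
  x=-2.630: |R|=0.15775 <1
  x=-2.272: |R|=0.06217 <1
  x=-4.204: |R|=1.36395 >1
  x=-4.019: |R|=1.15576 >1
So |R|<1 on (-3.8690, 0).

z∈(-3.8690,0).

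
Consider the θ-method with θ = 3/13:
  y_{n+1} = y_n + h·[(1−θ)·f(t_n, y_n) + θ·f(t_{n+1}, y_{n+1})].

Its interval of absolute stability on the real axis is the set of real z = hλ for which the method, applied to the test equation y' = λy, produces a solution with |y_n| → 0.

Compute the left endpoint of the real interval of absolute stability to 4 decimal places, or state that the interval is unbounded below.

With y'=λy (z=hλ):
  y_{n+1} = y_n + z·[10/13·y_n + 3/13·y_{n+1}] ⇒ (1 − 3/13z)y_{n+1} = (1 + 10/13z)y_n
  R(z) = (1 + 10/13z)/(1 − 3/13z).

Solve |R(x)|<1 on ℝ⁻.
x=-1.33: |R|=0.0177
R=−1: 1+10/13x = −1+3/13x ⇒ -7/13x=2 ⇒ x=2/(-7/13)=-3.7143
Confirm numerically:
  x=-2.890: |R|=0.73373 <1
  x=-1.602: |R|=0.16961 <1
  x=-1.536: |R|=0.13403 <1
  x=-4.043: |R|=1.09157 >1
  x=-3.904: |R|=1.05374 >1
So |R|<1 on (-3.7143, 0).

left endpoint -3.7143.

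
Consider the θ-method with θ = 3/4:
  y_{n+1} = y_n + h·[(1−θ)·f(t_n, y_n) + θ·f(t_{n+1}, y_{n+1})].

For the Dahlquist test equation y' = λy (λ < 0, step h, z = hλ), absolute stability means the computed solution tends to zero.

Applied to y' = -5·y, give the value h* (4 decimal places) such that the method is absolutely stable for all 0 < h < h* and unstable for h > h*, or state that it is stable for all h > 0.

unbounded; (−∞, 0). Any h>0 works for λ=-5.

Test eqn y'=λy, z=hλ:
  y_{n+1} = y_n + z·[1/4·y_n + 3/4·y_{n+1}] ⇒ (1 − 3/4z)y_{n+1} = (1 + 1/4z)y_n
  Hence R(z) = (1 + 1/4z)/(1 − 3/4z).

Need |R(x)|<1, x<0.
x=-0.33: |R|=0.7355
x=-2: |R|=0.2000
x=-10: |R|=0.1765
x=-100: |R|=0.3158
θ=3/4≥1/2 ⇒ |1+1/4x|<|1−3/4x| ∀x<0 ⇒ unbounded interval.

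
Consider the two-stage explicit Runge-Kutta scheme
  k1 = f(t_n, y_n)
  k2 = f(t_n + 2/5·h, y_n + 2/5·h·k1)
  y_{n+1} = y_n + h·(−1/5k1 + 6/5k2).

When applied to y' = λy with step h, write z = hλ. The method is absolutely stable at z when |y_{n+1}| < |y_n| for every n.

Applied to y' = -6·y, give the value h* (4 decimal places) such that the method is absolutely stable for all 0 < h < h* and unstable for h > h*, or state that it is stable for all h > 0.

With y'=λy (z=hλ):
  k1=λy_n ⇒ h·k1=z·y_n;  k2=λ(1+2/5z)y_n ⇒ h·k2=z(1+2/5z)y_n
  y_{n+1}/y_n = 1 − 1/5z + 6/5z(1+2/5z) = 1 + z + 12/25z²
  Hence R(z) = 1 + z + 12/25z².

Need |R(x)|<1, x<0.
x=-1.2: |R|=0.4912
R=1: x+12/25x²=0 ⇒ x=−25/12=-2.0833; min R=1−1/(4·12/25)=0.4792>−1
Confirm numerically:
  x=-1.178: |R|=0.48809 <1
  x=-1.093: |R|=0.48043 <1
  x=-1.080: |R|=0.47987 <1
  x=-2.282: |R|=1.21761 >1
  x=-2.159: |R|=1.07841 >1
  x=-2.141: |R|=1.05926 >1
Interval (-2.0833, 0).

(-2.0833,0); λ=-6 ⇒ h* = (25/12)/6 = 0.3472.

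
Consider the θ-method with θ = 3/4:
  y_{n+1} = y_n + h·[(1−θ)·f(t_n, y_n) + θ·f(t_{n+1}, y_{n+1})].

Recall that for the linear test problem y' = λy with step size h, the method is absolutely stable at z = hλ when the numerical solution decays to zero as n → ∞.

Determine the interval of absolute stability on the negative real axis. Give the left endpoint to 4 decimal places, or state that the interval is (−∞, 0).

On y'=λy, z=hλ:
  y_{n+1} = y_n + z·[1/4·y_n + 3/4·y_{n+1}] ⇒ (1 − 3/4z)y_{n+1} = (1 + 1/4z)y_n
  R(z) = (1 + 1/4z)/(1 − 3/4z).

Find x<0 with |R(x)|<1.
x=-0.48: |R|=0.6471
x=-2: |R|=0.2000
x=-10: |R|=0.1765
x=-100: |R|=0.3158
θ=3/4≥1/2 ⇒ |1+1/4x|<|1−3/4x| ∀x<0 ⇒ unbounded interval.

interval (−∞, 0).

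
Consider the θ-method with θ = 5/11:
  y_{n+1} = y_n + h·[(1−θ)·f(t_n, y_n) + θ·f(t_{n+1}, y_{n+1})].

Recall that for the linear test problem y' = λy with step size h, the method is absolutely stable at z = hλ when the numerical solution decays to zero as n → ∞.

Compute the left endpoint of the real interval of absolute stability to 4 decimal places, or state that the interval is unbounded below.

z* = -22.0000.

On y'=λy, z=hλ:
  y_{n+1} = y_n + z·[6/11·y_n + 5/11·y_{n+1}] ⇒ (1 − 5/11z)y_{n+1} = (1 + 6/11z)y_n
  Hence R(z) = (1 + 6/11z)/(1 − 5/11z).

Find x<0 with |R(x)|<1.
x=-0.84: |R|=0.3921
R=−1: 1+6/11x = −1+5/11x ⇒ -1/11x=2 ⇒ x=2/(-1/11)=-22.0000
Confirm numerically:
  x=-18.480: |R|=0.96596 <1
  x=-11.502: |R|=0.84677 <1
  x=-10.361: |R|=0.81468 <1
  x=-9.872: |R|=0.79907 <1
  x=-22.360: |R|=1.00293 >1
  x=-22.245: |R|=1.00200 >1
Interval (-22.0000, 0).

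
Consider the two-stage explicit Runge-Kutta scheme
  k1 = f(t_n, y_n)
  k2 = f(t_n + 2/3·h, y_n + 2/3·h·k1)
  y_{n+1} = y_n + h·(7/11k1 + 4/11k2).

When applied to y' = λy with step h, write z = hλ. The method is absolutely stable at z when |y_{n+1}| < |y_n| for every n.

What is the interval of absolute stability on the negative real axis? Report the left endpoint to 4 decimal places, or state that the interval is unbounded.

(-4.1250, 0).

Set f=λy, z=hλ:
  k1=λy_n ⇒ h·k1=z·y_n;  k2=λ(1+2/3z)y_n ⇒ h·k2=z(1+2/3z)y_n
  y_{n+1}/y_n = 1 + 7/11z + 4/11z(1+2/3z) = 1 + z + 8/33z²
  ⇒ R(z) = 1 + z + 8/33z².

Need |R(x)|<1, x<0.
x=-0.8: |R|=0.3552
R=1: x+8/33x²=0 ⇒ x=−33/8=-4.1250; min R=1−1/(4·8/33)=-0.0312>−1
Confirm numerically:
  x=-3.967: |R|=0.84805 <1
  x=-3.080: |R|=0.21973 <1
  x=-2.891: |R|=0.13515 <1
  x=-4.599: |R|=1.52847 >1
  x=-4.195: |R|=1.07119 >1
Interval (-4.1250, 0).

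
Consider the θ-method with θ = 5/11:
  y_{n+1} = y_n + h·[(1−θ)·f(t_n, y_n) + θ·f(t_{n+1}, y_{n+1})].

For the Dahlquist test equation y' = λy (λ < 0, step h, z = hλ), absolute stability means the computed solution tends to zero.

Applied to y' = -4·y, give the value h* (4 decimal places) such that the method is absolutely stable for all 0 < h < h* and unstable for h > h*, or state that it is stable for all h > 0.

(-22.0000,0); λ=-4 ⇒ h* = (22)/4 = 5.5000.

Set f=λy, z=hλ:
  y_{n+1} = y_n + z·[6/11·y_n + 5/11·y_{n+1}] ⇒ (1 − 5/11z)y_{n+1} = (1 + 6/11z)y_n
  Hence R(z) = (1 + 6/11z)/(1 − 5/11z).

Find x<0 with |R(x)|<1.
x=-0.96: |R|=0.3316
R=−1: 1+6/11x = −1+5/11x ⇒ -1/11x=2 ⇒ x=2/(-1/11)=-22.0000
Confirm numerically:
  x=-16.580: |R|=0.94228 <1
  x=-14.745: |R|=0.91437 <1
  x=-12.588: |R|=0.87271 <1
  x=-22.335: |R|=1.00273 >1
  x=-22.204: |R|=1.00167 >1
Interval (-22.0000, 0).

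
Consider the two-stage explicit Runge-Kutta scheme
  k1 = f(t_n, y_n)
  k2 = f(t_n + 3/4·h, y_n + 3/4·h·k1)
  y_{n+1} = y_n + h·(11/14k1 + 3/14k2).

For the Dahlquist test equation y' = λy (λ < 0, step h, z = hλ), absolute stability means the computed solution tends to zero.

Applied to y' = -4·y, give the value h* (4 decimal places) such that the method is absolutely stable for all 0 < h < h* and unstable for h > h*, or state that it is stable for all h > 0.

Set f=λy, z=hλ:
  k1=λy_n ⇒ h·k1=z·y_n;  k2=λ(1+3/4z)y_n ⇒ h·k2=z(1+3/4z)y_n
  y_{n+1}/y_n = 1 + 11/14z + 3/14z(1+3/4z) = 1 + z + 9/56z²
  ⇒ R(z) = 1 + z + 9/56z².

Solve |R(x)|<1 on ℝ⁻.
x=-1.23: |R|=0.0131
R=1: x+9/56x²=0 ⇒ x=−56/9=-6.2222; min R=1−1/(4·9/56)=-0.5556>−1
Confirm numerically:
  x=-5.589: |R|=0.43122 <1
  x=-3.365: |R|=0.54520 <1
  x=-3.187: |R|=0.55463 <1
  x=-2.932: |R|=0.55040 <1
  x=-6.740: |R|=1.56086 >1
  x=-6.696: |R|=1.50985 >1
Stable set (-6.2222, 0).

(-6.2222,0); λ=-4 ⇒ h* = (56/9)/4 = 1.5556.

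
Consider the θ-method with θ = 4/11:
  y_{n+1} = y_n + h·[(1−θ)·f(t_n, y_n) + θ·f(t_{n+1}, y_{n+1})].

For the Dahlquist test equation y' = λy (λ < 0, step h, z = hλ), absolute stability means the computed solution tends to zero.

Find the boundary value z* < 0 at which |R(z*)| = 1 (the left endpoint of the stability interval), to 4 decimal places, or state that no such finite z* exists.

Set f=λy, z=hλ:
  y_{n+1} = y_n + z·[7/11·y_n + 4/11·y_{n+1}] ⇒ (1 − 4/11z)y_{n+1} = (1 + 7/11z)y_n
  Hence R(z) = (1 + 7/11z)/(1 − 4/11z).

Need |R(x)|<1, x<0.
x=-1.4: |R|=0.0723
R=−1: 1+7/11x = −1+4/11x ⇒ -3/11x=2 ⇒ x=2/(-3/11)=-7.3333
Confirm numerically:
  x=-7.288: |R|=0.99661 <1
  x=-5.520: |R|=0.83555 <1
  x=-3.528: |R|=0.54540 <1
  x=-7.896: |R|=1.03964 >1
  x=-7.855: |R|=1.03689 >1
Interval (-7.3333, 0).

z* = -7.3333.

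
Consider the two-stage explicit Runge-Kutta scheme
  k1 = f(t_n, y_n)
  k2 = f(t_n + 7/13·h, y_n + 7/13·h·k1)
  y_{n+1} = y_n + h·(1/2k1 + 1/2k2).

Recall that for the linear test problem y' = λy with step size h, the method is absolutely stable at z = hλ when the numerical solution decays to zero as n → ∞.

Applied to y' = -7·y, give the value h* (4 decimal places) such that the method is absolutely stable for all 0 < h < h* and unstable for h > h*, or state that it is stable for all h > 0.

Test eqn y'=λy, z=hλ:
  k1=λy_n ⇒ h·k1=z·y_n;  k2=λ(1+7/13z)y_n ⇒ h·k2=z(1+7/13z)y_n
  y_{n+1}/y_n = 1 + 1/2z + 1/2z(1+7/13z) = 1 + z + 7/26z²
  so R(z) = 1 + z + 7/26z².

Find x<0 with |R(x)|<1.
x=-1.28: |R|=0.1611
R=1: x+7/26x²=0 ⇒ x=−26/7=-3.7143; min R=1−1/(4·7/26)=0.0714>−1
Confirm numerically:
  x=-2.878: |R|=0.35201 <1
  x=-2.121: |R|=0.09017 <1
  x=-1.872: |R|=0.07149 <1
  x=-3.966: |R|=1.26877 >1
  x=-3.874: |R|=1.16658 >1
Stable set (-3.7143, 0).

(-3.7143,0); λ=-7 ⇒ h* = (26/7)/7 = 0.5306.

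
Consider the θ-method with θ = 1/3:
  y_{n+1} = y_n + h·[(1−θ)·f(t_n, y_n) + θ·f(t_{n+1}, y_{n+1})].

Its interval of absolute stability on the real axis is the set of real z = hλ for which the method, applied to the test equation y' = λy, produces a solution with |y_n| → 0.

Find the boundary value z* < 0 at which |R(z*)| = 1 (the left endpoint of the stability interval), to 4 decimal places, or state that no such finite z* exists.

z* = -6.0000.

Test eqn y'=λy, z=hλ:
  y_{n+1} = y_n + z·[2/3·y_n + 1/3·y_{n+1}] ⇒ (1 − 1/3z)y_{n+1} = (1 + 2/3z)y_n
  ⇒ R(z) = (1 + 2/3z)/(1 − 1/3z).

Find x<0 with |R(x)|<1.
x=-1.57: |R|=0.0306
R=−1: 1+2/3x = −1+1/3x ⇒ -1/3x=2 ⇒ x=2/(-1/3)=-6.0000
Confirm numerically:
  x=-4.983: |R|=0.87260 <1
  x=-4.471: |R|=0.79534 <1
  x=-3.792: |R|=0.67491 <1
  x=-2.515: |R|=0.36809 <1
  x=-6.266: |R|=1.02871 >1
  x=-6.140: |R|=1.01532 >1
Interval (-6.0000, 0).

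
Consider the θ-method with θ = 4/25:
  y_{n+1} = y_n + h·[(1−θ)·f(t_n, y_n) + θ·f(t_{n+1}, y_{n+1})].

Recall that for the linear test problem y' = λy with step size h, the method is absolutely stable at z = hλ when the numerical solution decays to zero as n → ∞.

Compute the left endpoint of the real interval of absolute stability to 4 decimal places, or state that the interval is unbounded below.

Set f=λy, z=hλ:
  y_{n+1} = y_n + z·[21/25·y_n + 4/25·y_{n+1}] ⇒ (1 − 4/25z)y_{n+1} = (1 + 21/25z)y_n
  ⇒ R(z) = (1 + 21/25z)/(1 − 4/25z).

Need |R(x)|<1, x<0.
x=-1.62: |R|=0.2865
R=−1: 1+21/25x = −1+4/25x ⇒ -17/25x=2 ⇒ x=2/(-17/25)=-2.9412
Confirm numerically:
  x=-1.748: |R|=0.36597 <1
  x=-1.690: |R|=0.33029 <1
  x=-3.342: |R|=1.17760 >1
  x=-3.096: |R|=1.07040 >1
  x=-3.050: |R|=1.04973 >1
Interval (-2.9412, 0).

z* = -2.9412.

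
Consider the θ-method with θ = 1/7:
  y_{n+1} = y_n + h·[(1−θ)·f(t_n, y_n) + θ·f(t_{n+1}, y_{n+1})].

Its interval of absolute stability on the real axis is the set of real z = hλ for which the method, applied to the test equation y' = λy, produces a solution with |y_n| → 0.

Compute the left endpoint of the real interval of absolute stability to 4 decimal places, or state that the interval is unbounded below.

Test eqn y'=λy, z=hλ:
  y_{n+1} = y_n + z·[6/7·y_n + 1/7·y_{n+1}] ⇒ (1 − 1/7z)y_{n+1} = (1 + 6/7z)y_n
  ⇒ R(z) = (1 + 6/7z)/(1 − 1/7z).

Need |R(x)|<1, x<0.
x=-1.74: |R|=0.3936
R=−1: 1+6/7x = −1+1/7x ⇒ -5/7x=2 ⇒ x=2/(-5/7)=-2.8000
Confirm numerically:
  x=-2.599: |R|=0.89530 <1
  x=-1.910: |R|=0.50056 <1
  x=-1.763: |R|=0.40831 <1
  x=-1.457: |R|=0.20598 <1
  x=-3.291: |R|=1.23856 >1
  x=-3.045: |R|=1.12195 >1
  x=-2.846: |R|=1.02336 >1
Interval (-2.8000, 0).

left endpoint -2.8000.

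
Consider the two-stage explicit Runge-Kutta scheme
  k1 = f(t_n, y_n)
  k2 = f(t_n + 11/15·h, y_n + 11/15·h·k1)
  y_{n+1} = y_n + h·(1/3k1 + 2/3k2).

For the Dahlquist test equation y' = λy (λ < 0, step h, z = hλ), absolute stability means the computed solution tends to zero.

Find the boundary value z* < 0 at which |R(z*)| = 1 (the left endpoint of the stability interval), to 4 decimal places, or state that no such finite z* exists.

With y'=λy (z=hλ):
  k1=λy_n ⇒ h·k1=z·y_n;  k2=λ(1+11/15z)y_n ⇒ h·k2=z(1+11/15z)y_n
  y_{n+1}/y_n = 1 + 1/3z + 2/3z(1+11/15z) = 1 + z + 22/45z²
  Hence R(z) = 1 + z + 22/45z².

Boundary: |R(x)|=1, x<0.
x=-0.67: |R|=0.5495
R=1: x+22/45x²=0 ⇒ x=−45/22=-2.0455; min R=1−1/(4·22/45)=0.4886>−1
Confirm numerically:
  x=-1.984: |R|=0.94039 <1
  x=-1.613: |R|=0.65898 <1
  x=-0.982: |R|=0.48945 <1
  x=-2.639: |R|=1.76578 >1
  x=-2.087: |R|=1.04239 >1
Interval (-2.0455, 0).

z* = -2.0455.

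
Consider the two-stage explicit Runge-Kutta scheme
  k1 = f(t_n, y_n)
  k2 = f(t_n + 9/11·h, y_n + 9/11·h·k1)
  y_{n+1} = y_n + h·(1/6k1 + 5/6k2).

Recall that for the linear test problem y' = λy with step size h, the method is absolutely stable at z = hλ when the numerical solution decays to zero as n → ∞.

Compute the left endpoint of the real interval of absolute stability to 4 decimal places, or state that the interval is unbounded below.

left endpoint -1.4667.

Test eqn y'=λy, z=hλ:
  k1=λy_n ⇒ h·k1=z·y_n;  k2=λ(1+9/11z)y_n ⇒ h·k2=z(1+9/11z)y_n
  y_{n+1}/y_n = 1 + 1/6z + 5/6z(1+9/11z) = 1 + z + 15/22z²
  ⇒ R(z) = 1 + z + 15/22z².

Need |R(x)|<1, x<0.
x=-0.47: |R|=0.6806
R=1: x+15/22x²=0 ⇒ x=−22/15=-1.4667; min R=1−1/(4·15/22)=0.6333>−1
Confirm numerically:
  x=-1.328: |R|=0.87444 <1
  x=-1.257: |R|=0.82031 <1
  x=-1.045: |R|=0.69956 <1
  x=-1.689: |R|=1.25604 >1
  x=-1.641: |R|=1.19506 >1
  x=-1.584: |R|=1.12672 >1
So |R|<1 on (-1.4667, 0).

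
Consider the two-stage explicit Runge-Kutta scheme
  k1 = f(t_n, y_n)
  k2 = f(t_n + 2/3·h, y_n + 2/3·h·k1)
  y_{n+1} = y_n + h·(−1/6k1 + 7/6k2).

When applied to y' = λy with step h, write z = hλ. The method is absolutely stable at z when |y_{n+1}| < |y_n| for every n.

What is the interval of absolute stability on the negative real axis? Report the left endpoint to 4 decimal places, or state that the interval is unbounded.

(-1.2857, 0).

Set f=λy, z=hλ:
  k1=λy_n ⇒ h·k1=z·y_n;  k2=λ(1+2/3z)y_n ⇒ h·k2=z(1+2/3z)y_n
  y_{n+1}/y_n = 1 − 1/6z + 7/6z(1+2/3z) = 1 + z + 7/9z²
  ⇒ R(z) = 1 + z + 7/9z².

Boundary: |R(x)|=1, x<0.
x=-0.39: |R|=0.7283
R=1: x+7/9x²=0 ⇒ x=−9/7=-1.2857; min R=1−1/(4·7/9)=0.6786>−1
Confirm numerically:
  x=-1.253: |R|=0.96812 <1
  x=-1.016: |R|=0.78687 <1
  x=-1.010: |R|=0.78341 <1
  x=-1.803: |R|=1.72541 >1
  x=-1.535: |R|=1.29762 >1
  x=-1.309: |R|=1.02371 >1
So |R|<1 on (-1.2857, 0).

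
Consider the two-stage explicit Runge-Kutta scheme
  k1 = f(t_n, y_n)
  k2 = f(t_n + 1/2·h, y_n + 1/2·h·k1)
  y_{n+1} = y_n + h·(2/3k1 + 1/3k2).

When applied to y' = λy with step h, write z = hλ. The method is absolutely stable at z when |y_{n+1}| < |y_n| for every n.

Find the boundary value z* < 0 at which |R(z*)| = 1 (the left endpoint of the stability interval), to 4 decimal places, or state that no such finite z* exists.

With y'=λy (z=hλ):
  k1=λy_n ⇒ h·k1=z·y_n;  k2=λ(1+1/2z)y_n ⇒ h·k2=z(1+1/2z)y_n
  y_{n+1}/y_n = 1 + 2/3z + 1/3z(1+1/2z) = 1 + z + 1/6z²
  ⇒ R(z) = 1 + z + 1/6z².

Find x<0 with |R(x)|<1.
x=-1.12: |R|=0.0891
R=1: x+1/6x²=0 ⇒ x=−6=-6.0000; min R=1−1/(4·1/6)=-0.5000>−1
Confirm numerically:
  x=-5.449: |R|=0.49960 <1
  x=-4.753: |R|=0.01217 <1
  x=-3.633: |R|=0.43322 <1
  x=-2.517: |R|=0.46112 <1
  x=-6.526: |R|=1.57211 >1
  x=-6.472: |R|=1.50913 >1
So |R|<1 on (-6.0000, 0).

z* = -6.0000.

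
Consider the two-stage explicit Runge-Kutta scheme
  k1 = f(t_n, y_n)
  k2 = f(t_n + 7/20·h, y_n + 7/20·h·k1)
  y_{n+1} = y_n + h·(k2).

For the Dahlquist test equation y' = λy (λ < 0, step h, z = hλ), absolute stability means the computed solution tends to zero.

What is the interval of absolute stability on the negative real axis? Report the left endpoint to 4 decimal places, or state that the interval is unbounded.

On y'=λy, z=hλ:
  k1=λy_n ⇒ h·k1=z·y_n;  k2=λ(1+7/20z)y_n ⇒ h·k2=z(1+7/20z)y_n
  y_{n+1}/y_n = 1 + z(1+7/20z) = 1 + z + 7/20z²
  R(z) = 1 + z + 7/20z².

Solve |R(x)|<1 on ℝ⁻.
x=-1.58: |R|=0.2937
R=1: x+7/20x²=0 ⇒ x=−20/7=-2.8571; min R=1−1/(4·7/20)=0.2857>−1
Confirm numerically:
  x=-2.768: |R|=0.91364 <1
  x=-2.609: |R|=0.77341 <1
  x=-1.492: |R|=0.28712 <1
  x=-1.385: |R|=0.28638 <1
  x=-3.455: |R|=1.72296 >1
  x=-3.191: |R|=1.37287 >1
  x=-3.163: |R|=1.33860 >1
Interval (-2.8571, 0).

(-2.8571, 0).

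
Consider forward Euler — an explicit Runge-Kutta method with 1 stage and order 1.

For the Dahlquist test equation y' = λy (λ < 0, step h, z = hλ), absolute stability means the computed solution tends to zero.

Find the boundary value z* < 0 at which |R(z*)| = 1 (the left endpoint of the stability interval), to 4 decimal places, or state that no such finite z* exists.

On y'=λy, z=hλ:
  order 1, 1-stage ⇒ R(z)=1+z
  (e.g. R(-1.24)=-0.24000, |R|=0.24000)

Need |R(x)|<1, x<0.
x=-1.24: |R|=0.2400
|R(-1.43)|=0.4300 |R(-1.09)|=0.0900 |R(-0.66)|=0.3400
Bisect:
  x_lo=-2.6240 |R|=1.6240  x_hi=-0.1485 |R|=0.8515
  mid=-1.38626 |R|=0.38626 →hi
  mid=-2.00514 |R|=1.00514 →lo
  mid=-1.69570 |R|=0.69570 →hi
  mid=-1.85042 |R|=0.85042 →hi
  mid=-1.92778 |R|=0.92778 →hi
  mid=-1.96646 |R|=0.96646 →hi
  mid=-1.98580 |R|=0.98580 →hi
  mid=-1.99547 |R|=0.99547 →hi
  mid=-2.00031 |R|=1.00031 →lo
  mid=-1.99789 |R|=0.99789 →hi
  ...
  [-2.00001,-1.99986] ⇒ x*=-2.0000
Interval (-2.0000, 0).

z* = -2.0000.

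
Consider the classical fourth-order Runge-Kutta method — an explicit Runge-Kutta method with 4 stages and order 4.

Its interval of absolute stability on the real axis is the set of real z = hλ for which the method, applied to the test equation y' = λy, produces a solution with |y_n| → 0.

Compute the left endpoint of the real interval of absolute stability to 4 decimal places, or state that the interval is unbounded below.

With y'=λy (z=hλ):
  order 4, 4-stage ⇒ R(z)=1+z+z^2/2+z^3/6+z^4/24
  (e.g. R(-0.38)=0.68392, |R|=0.68392)

Need |R(x)|<1, x<0.
x=-0.38: |R|=0.6839
|R(-1.5)|=0.2734 |R(-1.33)|=0.2927 |R(-0.56)|=0.5716
Bisect:
  x_lo=-3.3263 |R|=2.1726  x_hi=-0.1810 |R|=0.8345
  mid=-1.75361 |R|=0.27922 →hi
  mid=-2.53993 |R|=0.68885 →hi
  mid=-2.93310 |R|=1.24669 →lo
  mid=-2.73652 |R|=0.92892 →hi
  mid=-2.83481 |R|=1.07725 →lo
  mid=-2.78566 |R|=1.00056 →lo
  mid=-2.76109 |R|=0.96412 →hi
  mid=-2.77338 |R|=0.98218 →hi
  mid=-2.77952 |R|=0.99133 →hi
  mid=-2.78259 |R|=0.99593 →hi
  ...
  [-2.78547,-2.78528] ⇒ x*=-2.7853
Interval (-2.7853, 0).

left endpoint -2.7853.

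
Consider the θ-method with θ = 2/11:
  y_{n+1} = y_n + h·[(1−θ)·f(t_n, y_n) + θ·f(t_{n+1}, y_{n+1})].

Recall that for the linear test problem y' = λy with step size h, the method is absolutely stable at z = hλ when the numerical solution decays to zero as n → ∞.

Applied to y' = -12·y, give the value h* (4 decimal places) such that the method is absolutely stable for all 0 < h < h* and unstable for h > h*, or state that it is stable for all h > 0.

Set f=λy, z=hλ:
  y_{n+1} = y_n + z·[9/11·y_n + 2/11·y_{n+1}] ⇒ (1 − 2/11z)y_{n+1} = (1 + 9/11z)y_n
  ⇒ R(z) = (1 + 9/11z)/(1 − 2/11z).

Solve |R(x)|<1 on ℝ⁻.
x=-0.59: |R|=0.4672
R=−1: 1+9/11x = −1+2/11x ⇒ -7/11x=2 ⇒ x=2/(-7/11)=-3.1429
Confirm numerically:
  x=-2.873: |R|=0.88720 <1
  x=-1.693: |R|=0.29452 <1
  x=-1.557: |R|=0.21348 <1
  x=-3.489: |R|=1.13478 >1
  x=-3.370: |R|=1.08963 >1
  x=-3.346: |R|=1.08038 >1
So |R|<1 on (-3.1429, 0).

(-3.1429,0); λ=-12 ⇒ h* = (22/7)/12 = 0.2619.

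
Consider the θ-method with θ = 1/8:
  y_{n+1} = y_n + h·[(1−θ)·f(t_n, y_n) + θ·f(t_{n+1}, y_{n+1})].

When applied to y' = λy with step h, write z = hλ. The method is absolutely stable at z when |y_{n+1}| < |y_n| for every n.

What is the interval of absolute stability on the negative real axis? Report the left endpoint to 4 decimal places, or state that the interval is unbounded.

Test eqn y'=λy, z=hλ:
  y_{n+1} = y_n + z·[7/8·y_n + 1/8·y_{n+1}] ⇒ (1 − 1/8z)y_{n+1} = (1 + 7/8z)y_n
  ⇒ R(z) = (1 + 7/8z)/(1 − 1/8z).

Need |R(x)|<1, x<0.
x=-1.06: |R|=0.0640
R=−1: 1+7/8x = −1+1/8x ⇒ -3/4x=2 ⇒ x=2/(-3/4)=-2.6667
Confirm numerically:
  x=-2.135: |R|=0.68525 <1
  x=-2.132: |R|=0.68338 <1
  x=-1.611: |R|=0.34096 <1
  x=-1.096: |R|=0.03606 <1
  x=-3.040: |R|=1.20290 >1
  x=-2.852: |R|=1.10247 >1
So |R|<1 on (-2.6667, 0).

(-2.6667, 0).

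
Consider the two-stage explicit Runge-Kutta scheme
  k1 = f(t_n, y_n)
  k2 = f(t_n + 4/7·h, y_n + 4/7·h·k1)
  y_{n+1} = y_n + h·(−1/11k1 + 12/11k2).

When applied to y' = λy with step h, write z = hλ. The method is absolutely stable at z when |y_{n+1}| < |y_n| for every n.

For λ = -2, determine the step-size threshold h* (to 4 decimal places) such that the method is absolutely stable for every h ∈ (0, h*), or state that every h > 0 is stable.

(-1.6042,0); λ=-2 ⇒ h* = (77/48)/2 = 0.8021.

With y'=λy (z=hλ):
  k1=λy_n ⇒ h·k1=z·y_n;  k2=λ(1+4/7z)y_n ⇒ h·k2=z(1+4/7z)y_n
  y_{n+1}/y_n = 1 − 1/11z + 12/11z(1+4/7z) = 1 + z + 48/77z²
  Hence R(z) = 1 + z + 48/77z².

Find x<0 with |R(x)|<1.
x=-1.1: |R|=0.6543
R=1: x+48/77x²=0 ⇒ x=−77/48=-1.6042; min R=1−1/(4·48/77)=0.5990>−1
Confirm numerically:
  x=-1.247: |R|=0.72236 <1
  x=-1.109: |R|=0.65768 <1
  x=-0.744: |R|=0.60106 <1
  x=-2.085: |R|=1.62496 >1
  x=-1.919: |R|=1.37662 >1
Interval (-1.6042, 0).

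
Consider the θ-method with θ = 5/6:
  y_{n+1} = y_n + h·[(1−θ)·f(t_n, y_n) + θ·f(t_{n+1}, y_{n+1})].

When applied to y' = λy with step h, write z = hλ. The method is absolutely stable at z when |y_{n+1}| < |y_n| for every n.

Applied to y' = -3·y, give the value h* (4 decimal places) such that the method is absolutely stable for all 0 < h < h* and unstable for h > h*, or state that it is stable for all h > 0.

interval (−∞, 0). Any h>0 works for λ=-3.

With y'=λy (z=hλ):
  y_{n+1} = y_n + z·[1/6·y_n + 5/6·y_{n+1}] ⇒ (1 − 5/6z)y_{n+1} = (1 + 1/6z)y_n
  Hence R(z) = (1 + 1/6z)/(1 − 5/6z).

Find x<0 with |R(x)|<1.
x=-1.65: |R|=0.3053
x=-2: |R|=0.2500
x=-10: |R|=0.0714
x=-100: |R|=0.1858
θ=5/6≥1/2 ⇒ |1+1/6x|<|1−5/6x| ∀x<0 ⇒ unbounded interval.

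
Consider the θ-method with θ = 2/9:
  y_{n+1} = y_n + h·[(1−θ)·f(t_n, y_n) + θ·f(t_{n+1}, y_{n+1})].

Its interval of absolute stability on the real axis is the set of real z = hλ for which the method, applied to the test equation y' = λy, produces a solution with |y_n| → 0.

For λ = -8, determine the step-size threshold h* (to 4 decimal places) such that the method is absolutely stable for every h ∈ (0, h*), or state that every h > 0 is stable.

With y'=λy (z=hλ):
  y_{n+1} = y_n + z·[7/9·y_n + 2/9·y_{n+1}] ⇒ (1 − 2/9z)y_{n+1} = (1 + 7/9z)y_n
  Hence R(z) = (1 + 7/9z)/(1 − 2/9z).

Boundary: |R(x)|=1, x<0.
x=-1.61: |R|=0.1858
R=−1: 1+7/9x = −1+2/9x ⇒ -5/9x=2 ⇒ x=2/(-5/9)=-3.6000
Confirm numerically:
  x=-3.302: |R|=0.90451 <1
  x=-2.561: |R|=0.63213 <1
  x=-1.445: |R|=0.09378 <1
  x=-4.032: |R|=1.12658 >1
  x=-3.977: |R|=1.11118 >1
Stable set (-3.6000, 0).

(-3.6000,0); λ=-8 ⇒ h* = (18/5)/8 = 0.4500.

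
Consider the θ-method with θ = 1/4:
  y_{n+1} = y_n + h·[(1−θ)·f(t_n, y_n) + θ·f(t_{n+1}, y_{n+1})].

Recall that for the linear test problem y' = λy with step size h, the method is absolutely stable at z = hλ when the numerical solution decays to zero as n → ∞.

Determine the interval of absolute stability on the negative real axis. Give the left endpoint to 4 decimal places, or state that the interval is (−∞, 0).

(-4.0000, 0).

Test eqn y'=λy, z=hλ:
  y_{n+1} = y_n + z·[3/4·y_n + 1/4·y_{n+1}] ⇒ (1 − 1/4z)y_{n+1} = (1 + 3/4z)y_n
  R(z) = (1 + 3/4z)/(1 − 1/4z).

Boundary: |R(x)|=1, x<0.
x=-1.05: |R|=0.1683
R=−1: 1+3/4x = −1+1/4x ⇒ -1/2x=2 ⇒ x=2/(-1/2)=-4.0000
Confirm numerically:
  x=-3.396: |R|=0.83667 <1
  x=-2.666: |R|=0.59976 <1
  x=-1.738: |R|=0.21157 <1
  x=-4.536: |R|=1.12559 >1
  x=-4.032: |R|=1.00797 >1
Interval (-4.0000, 0).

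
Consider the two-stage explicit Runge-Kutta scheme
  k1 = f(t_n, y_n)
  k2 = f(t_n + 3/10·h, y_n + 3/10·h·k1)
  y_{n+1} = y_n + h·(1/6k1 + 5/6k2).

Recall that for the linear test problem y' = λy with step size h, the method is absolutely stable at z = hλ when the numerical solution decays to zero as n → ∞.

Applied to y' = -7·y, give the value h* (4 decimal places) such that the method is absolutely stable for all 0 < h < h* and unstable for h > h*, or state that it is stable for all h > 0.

Set f=λy, z=hλ:
  k1=λy_n ⇒ h·k1=z·y_n;  k2=λ(1+3/10z)y_n ⇒ h·k2=z(1+3/10z)y_n
  y_{n+1}/y_n = 1 + 1/6z + 5/6z(1+3/10z) = 1 + z + 1/4z²
  Hence R(z) = 1 + z + 1/4z².

Solve |R(x)|<1 on ℝ⁻.
x=-1.66: |R|=0.0289
R=1: x+1/4x²=0 ⇒ x=−4=-4.0000; min R=1−1/(4·1/4)=0.0000>−1
Confirm numerically:
  x=-3.783: |R|=0.79477 <1
  x=-3.739: |R|=0.75603 <1
  x=-3.336: |R|=0.44622 <1
  x=-4.592: |R|=1.67962 >1
  x=-4.496: |R|=1.55750 >1
  x=-4.405: |R|=1.44601 >1
So |R|<1 on (-4.0000, 0).

(-4.0000,0); λ=-7 ⇒ h* = (4)/7 = 0.5714.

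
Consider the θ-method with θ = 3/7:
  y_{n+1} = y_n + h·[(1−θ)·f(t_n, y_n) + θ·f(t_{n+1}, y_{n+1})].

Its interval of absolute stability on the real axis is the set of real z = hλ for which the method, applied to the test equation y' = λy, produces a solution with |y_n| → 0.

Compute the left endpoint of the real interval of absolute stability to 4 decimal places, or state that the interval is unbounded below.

left endpoint -14.0000.

With y'=λy (z=hλ):
  y_{n+1} = y_n + z·[4/7·y_n + 3/7·y_{n+1}] ⇒ (1 − 3/7z)y_{n+1} = (1 + 4/7z)y_n
  ⇒ R(z) = (1 + 4/7z)/(1 − 3/7z).

Boundary: |R(x)|=1, x<0.
x=-1.66: |R|=0.0301
R=−1: 1+4/7x = −1+3/7x ⇒ -1/7x=2 ⇒ x=2/(-1/7)=-14.0000
Confirm numerically:
  x=-13.331: |R|=0.98576 <1
  x=-12.181: |R|=0.95823 <1
  x=-12.079: |R|=0.95557 <1
  x=-10.193: |R|=0.89869 <1
  x=-14.499: |R|=1.00988 >1
  x=-14.347: |R|=1.00693 >1
  x=-14.101: |R|=1.00205 >1
Stable set (-14.0000, 0).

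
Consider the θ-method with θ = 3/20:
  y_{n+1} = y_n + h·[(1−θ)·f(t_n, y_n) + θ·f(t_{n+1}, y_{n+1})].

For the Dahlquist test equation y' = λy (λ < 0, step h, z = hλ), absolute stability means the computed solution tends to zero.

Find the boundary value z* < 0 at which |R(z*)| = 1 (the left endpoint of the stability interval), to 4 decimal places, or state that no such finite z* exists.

On y'=λy, z=hλ:
  y_{n+1} = y_n + z·[17/20·y_n + 3/20·y_{n+1}] ⇒ (1 − 3/20z)y_{n+1} = (1 + 17/20z)y_n
  Hence R(z) = (1 + 17/20z)/(1 − 3/20z).

Solve |R(x)|<1 on ℝ⁻.
x=-0.65: |R|=0.4077
R=−1: 1+17/20x = −1+3/20x ⇒ -7/10x=2 ⇒ x=2/(-7/10)=-2.8571
Confirm numerically:
  x=-2.699: |R|=0.92120 <1
  x=-2.685: |R|=0.91410 <1
  x=-1.185: |R|=0.00616 <1
  x=-3.439: |R|=1.26869 >1
  x=-3.285: |R|=1.20064 >1
  x=-3.068: |R|=1.10108 >1
So |R|<1 on (-2.8571, 0).

left endpoint -2.8571.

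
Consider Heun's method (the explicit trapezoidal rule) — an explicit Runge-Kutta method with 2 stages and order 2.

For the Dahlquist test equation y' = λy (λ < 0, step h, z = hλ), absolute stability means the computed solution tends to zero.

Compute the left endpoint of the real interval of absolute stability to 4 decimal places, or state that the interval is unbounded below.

Set f=λy, z=hλ:
  order 2, 2-stage ⇒ R(z)=1+z+z^2/2
  (e.g. R(-1.01)=0.50005, |R|=0.50005)

Solve |R(x)|<1 on ℝ⁻.
x=-1.01: |R|=0.5000
|R(-1.83)|=0.8445 |R(-1.6)|=0.6800 |R(-0.61)|=0.5760
Bisect:
  x_lo=-2.6198 |R|=1.8119  x_hi=-0.2390 |R|=0.7896
  mid=-1.42939 |R|=0.59219 →hi
  mid=-2.02459 |R|=1.02489 →lo
  mid=-1.72699 |R|=0.76425 →hi
  mid=-1.87579 |R|=0.88350 →hi
  mid=-1.95019 |R|=0.95143 →hi
  mid=-1.98739 |R|=0.98747 →hi
  mid=-2.00599 |R|=1.00601 →lo
  mid=-1.99669 |R|=0.99669 →hi
  mid=-2.00134 |R|=1.00134 →lo
  mid=-1.99901 |R|=0.99901 →hi
  ...
  [-2.00003,-1.99988] ⇒ x*=-2.0000
Interval (-2.0000, 0).

left endpoint -2.0000.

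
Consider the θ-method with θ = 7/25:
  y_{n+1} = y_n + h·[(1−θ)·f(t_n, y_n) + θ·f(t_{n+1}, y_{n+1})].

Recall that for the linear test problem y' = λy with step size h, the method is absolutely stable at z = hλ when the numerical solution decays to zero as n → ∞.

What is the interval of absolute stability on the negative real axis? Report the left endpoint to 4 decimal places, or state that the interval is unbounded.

(-4.5455, 0).

Set f=λy, z=hλ:
  y_{n+1} = y_n + z·[18/25·y_n + 7/25·y_{n+1}] ⇒ (1 − 7/25z)y_{n+1} = (1 + 18/25z)y_n
  R(z) = (1 + 18/25z)/(1 − 7/25z).

Solve |R(x)|<1 on ℝ⁻.
x=-0.81: |R|=0.3397
R=−1: 1+18/25x = −1+7/25x ⇒ -11/25x=2 ⇒ x=2/(-11/25)=-4.5455
Confirm numerically:
  x=-4.131: |R|=0.91544 <1
  x=-3.640: |R|=0.80269 <1
  x=-2.025: |R|=0.29228 <1
  x=-5.110: |R|=1.10219 >1
  x=-4.700: |R|=1.02936 >1
Stable set (-4.5455, 0).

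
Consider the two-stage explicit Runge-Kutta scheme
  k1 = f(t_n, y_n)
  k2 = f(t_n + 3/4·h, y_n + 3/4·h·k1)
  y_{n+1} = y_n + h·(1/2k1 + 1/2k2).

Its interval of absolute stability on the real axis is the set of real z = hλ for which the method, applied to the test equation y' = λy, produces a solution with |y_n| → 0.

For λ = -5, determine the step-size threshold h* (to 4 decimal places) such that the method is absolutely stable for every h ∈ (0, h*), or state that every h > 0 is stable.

(-2.6667,0); λ=-5 ⇒ h* = (8/3)/5 = 0.5333.

With y'=λy (z=hλ):
  k1=λy_n ⇒ h·k1=z·y_n;  k2=λ(1+3/4z)y_n ⇒ h·k2=z(1+3/4z)y_n
  y_{n+1}/y_n = 1 + 1/2z + 1/2z(1+3/4z) = 1 + z + 3/8z²
  Hence R(z) = 1 + z + 3/8z².

Need |R(x)|<1, x<0.
x=-1.32: |R|=0.3334
R=1: x+3/8x²=0 ⇒ x=−8/3=-2.6667; min R=1−1/(4·3/8)=0.3333>−1
Confirm numerically:
  x=-2.278: |R|=0.66798 <1
  x=-2.262: |R|=0.65674 <1
  x=-1.071: |R|=0.35914 <1
  x=-3.187: |R|=1.62186 >1
  x=-3.150: |R|=1.57094 >1
  x=-3.038: |R|=1.42304 >1
Stable set (-2.6667, 0).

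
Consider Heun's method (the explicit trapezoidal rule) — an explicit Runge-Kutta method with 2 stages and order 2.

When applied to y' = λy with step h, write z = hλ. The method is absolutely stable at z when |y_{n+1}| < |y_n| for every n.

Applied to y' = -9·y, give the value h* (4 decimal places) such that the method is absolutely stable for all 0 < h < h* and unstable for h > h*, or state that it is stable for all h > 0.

(-2.0000,0); λ=-9 ⇒ h* = 0.2222.

With y'=λy (z=hλ):
  order 2, 2-stage ⇒ R(z)=1+z+z^2/2
  (e.g. R(-0.78)=0.52420, |R|=0.52420)

Boundary: |R(x)|=1, x<0.
x=-0.78: |R|=0.5242
|R(-2.35)|=1.4113 |R(-2.17)|=1.1845 |R(-1.07)|=0.5025
Bisect:
  x_lo=-2.5611 |R|=1.7185  x_hi=-0.1054 |R|=0.9002
  mid=-1.33321 |R|=0.55551 →hi
  mid=-1.94713 |R|=0.94853 →hi
  mid=-2.25410 |R|=1.28638 →lo
  mid=-2.10062 |R|=1.10568 →lo
  mid=-2.02388 |R|=1.02416 →lo
  mid=-1.98550 |R|=0.98561 →hi
  mid=-2.00469 |R|=1.00470 →lo
  ...
  [-2.00004,-1.99989] ⇒ x*=-2.0000
So |R|<1 on (-2.0000, 0).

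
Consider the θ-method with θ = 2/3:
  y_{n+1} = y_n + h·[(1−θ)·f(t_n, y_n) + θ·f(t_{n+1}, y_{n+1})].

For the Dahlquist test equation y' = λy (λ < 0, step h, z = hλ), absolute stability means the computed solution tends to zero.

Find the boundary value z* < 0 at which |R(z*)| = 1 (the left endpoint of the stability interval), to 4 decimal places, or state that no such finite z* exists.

(−∞, 0) — no finite endpoint.

Test eqn y'=λy, z=hλ:
  y_{n+1} = y_n + z·[1/3·y_n + 2/3·y_{n+1}] ⇒ (1 − 2/3z)y_{n+1} = (1 + 1/3z)y_n
  Hence R(z) = (1 + 1/3z)/(1 − 2/3z).

Solve |R(x)|<1 on ℝ⁻.
x=-0.74: |R|=0.5045
x=-2: |R|=0.1429
x=-10: |R|=0.3043
x=-100: |R|=0.4778
θ=2/3≥1/2 ⇒ |1+1/3x|<|1−2/3x| ∀x<0 ⇒ stable on all of ℝ⁻.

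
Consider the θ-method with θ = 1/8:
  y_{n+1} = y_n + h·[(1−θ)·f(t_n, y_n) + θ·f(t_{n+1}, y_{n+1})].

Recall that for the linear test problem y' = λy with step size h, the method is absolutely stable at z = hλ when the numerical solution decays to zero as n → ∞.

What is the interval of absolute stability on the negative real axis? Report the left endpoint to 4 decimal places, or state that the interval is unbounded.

Test eqn y'=λy, z=hλ:
  y_{n+1} = y_n + z·[7/8·y_n + 1/8·y_{n+1}] ⇒ (1 − 1/8z)y_{n+1} = (1 + 7/8z)y_n
  Hence R(z) = (1 + 7/8z)/(1 − 1/8z).

Find x<0 with |R(x)|<1.
x=-1.53: |R|=0.2844
R=−1: 1+7/8x = −1+1/8x ⇒ -3/4x=2 ⇒ x=2/(-3/4)=-2.6667
Confirm numerically:
  x=-2.269: |R|=0.76765 <1
  x=-2.210: |R|=0.73164 <1
  x=-1.656: |R|=0.37200 <1
  x=-1.548: |R|=0.29703 <1
  x=-2.858: |R|=1.10573 >1
  x=-2.791: |R|=1.06913 >1
  x=-2.695: |R|=1.01590 >1
Stable set (-2.6667, 0).

z∈(-2.6667,0).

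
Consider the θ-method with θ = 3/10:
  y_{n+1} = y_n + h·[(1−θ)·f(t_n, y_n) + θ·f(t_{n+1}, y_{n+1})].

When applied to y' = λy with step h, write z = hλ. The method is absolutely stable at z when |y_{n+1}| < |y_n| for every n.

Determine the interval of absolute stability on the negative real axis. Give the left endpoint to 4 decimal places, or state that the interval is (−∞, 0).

Set f=λy, z=hλ:
  y_{n+1} = y_n + z·[7/10·y_n + 3/10·y_{n+1}] ⇒ (1 − 3/10z)y_{n+1} = (1 + 7/10z)y_n
  R(z) = (1 + 7/10z)/(1 − 3/10z).

Boundary: |R(x)|=1, x<0.
x=-1.33: |R|=0.0493
R=−1: 1+7/10x = −1+3/10x ⇒ -2/5x=2 ⇒ x=2/(-2/5)=-5.0000
Confirm numerically:
  x=-4.451: |R|=0.90596 <1
  x=-4.347: |R|=0.88664 <1
  x=-2.814: |R|=0.52586 <1
  x=-2.089: |R|=0.28419 <1
  x=-5.440: |R|=1.06687 >1
  x=-5.377: |R|=1.05771 >1
  x=-5.023: |R|=1.00367 >1
Interval (-5.0000, 0).

(-5.0000, 0).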